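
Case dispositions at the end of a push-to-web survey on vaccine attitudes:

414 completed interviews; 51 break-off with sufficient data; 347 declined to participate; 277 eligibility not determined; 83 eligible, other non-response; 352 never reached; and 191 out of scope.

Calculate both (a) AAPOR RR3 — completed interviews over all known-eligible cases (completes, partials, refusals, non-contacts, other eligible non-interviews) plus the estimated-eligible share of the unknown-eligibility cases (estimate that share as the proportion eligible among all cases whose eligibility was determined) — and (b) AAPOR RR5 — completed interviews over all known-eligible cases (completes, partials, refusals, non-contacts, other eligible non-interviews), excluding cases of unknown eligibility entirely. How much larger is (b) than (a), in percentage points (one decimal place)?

5.4

Numerator: 414
Eligible (known): 414 + 51 + 347 + 352 + 83 = 1247
e = 1247 / (1247 + 191) = 1247 / 1438 = 0.8672
e × U: 0.8672 × 277 = 240.21
Base: 1247 + 240.21 = 1487.21
RR3 = 414 / 1487.21 = 0.2784
Base: 414 + 51 + 347 + 352 + 83 = 1247
RR5 = 414 / 1247 = 0.3320
Difference = 33.20 − 27.84 = 5.36 percentage points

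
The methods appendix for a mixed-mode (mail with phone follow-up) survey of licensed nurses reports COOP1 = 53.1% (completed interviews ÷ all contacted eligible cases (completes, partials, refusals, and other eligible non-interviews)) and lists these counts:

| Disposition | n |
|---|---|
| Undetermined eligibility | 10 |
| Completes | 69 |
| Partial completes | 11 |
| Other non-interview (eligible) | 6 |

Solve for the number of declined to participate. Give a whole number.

COOP1 = 69 / D = 0.531
D = 69 / 0.531 = 129.9
Other denominator terms total 86
declined to participate = 129.9 − 86 ≈ 44

44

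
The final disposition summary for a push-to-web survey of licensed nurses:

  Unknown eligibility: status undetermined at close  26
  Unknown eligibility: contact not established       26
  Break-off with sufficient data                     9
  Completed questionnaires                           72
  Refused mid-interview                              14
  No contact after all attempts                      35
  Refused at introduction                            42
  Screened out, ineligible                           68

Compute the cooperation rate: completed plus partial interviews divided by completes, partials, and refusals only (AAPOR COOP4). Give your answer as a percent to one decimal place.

59.1%

Refused = 42 + 14 = 56
Undetermined eligibility = 26 + 26 = 52
Numerator → 72 + 9 = 81
Base → 72 + 9 + 56 = 137
COOP4 = 81 / 137 = 0.5912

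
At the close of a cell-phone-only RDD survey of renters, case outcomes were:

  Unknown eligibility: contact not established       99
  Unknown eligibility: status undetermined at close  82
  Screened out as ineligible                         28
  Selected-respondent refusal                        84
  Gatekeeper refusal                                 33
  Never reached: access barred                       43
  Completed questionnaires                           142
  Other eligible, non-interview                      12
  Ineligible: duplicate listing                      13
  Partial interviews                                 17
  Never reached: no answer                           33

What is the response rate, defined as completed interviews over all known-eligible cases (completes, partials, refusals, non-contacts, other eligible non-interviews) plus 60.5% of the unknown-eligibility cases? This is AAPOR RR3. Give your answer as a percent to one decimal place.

Refusal or break-off = 33 + 84 = 117
Non-contacts = 33 + 43 = 76
Unknown eligibility = 99 + 82 = 181
Out of scope = 28 + 13 = 41
Top → 142
Known eligible → 142 + 17 + 117 + 76 + 12 = 364
e × U → 0.6050 × 181 = 109.50
Denom → 364 + 109.50 = 473.50
RR3 = 142 / 473.50 = 0.2999

30.0%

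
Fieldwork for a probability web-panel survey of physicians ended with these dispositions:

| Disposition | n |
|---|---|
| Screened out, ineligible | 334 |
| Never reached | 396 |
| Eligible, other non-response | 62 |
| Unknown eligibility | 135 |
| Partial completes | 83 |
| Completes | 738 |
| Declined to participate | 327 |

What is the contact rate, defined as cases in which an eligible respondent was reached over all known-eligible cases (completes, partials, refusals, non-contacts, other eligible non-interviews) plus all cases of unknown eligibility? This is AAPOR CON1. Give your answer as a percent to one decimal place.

69.5%

Num → 738 + 83 + 327 + 62 = 1210
Denominator → 738 + 83 + 327 + 396 + 62 + 135 = 1741
CON1 = 1210 / 1741 = 0.6950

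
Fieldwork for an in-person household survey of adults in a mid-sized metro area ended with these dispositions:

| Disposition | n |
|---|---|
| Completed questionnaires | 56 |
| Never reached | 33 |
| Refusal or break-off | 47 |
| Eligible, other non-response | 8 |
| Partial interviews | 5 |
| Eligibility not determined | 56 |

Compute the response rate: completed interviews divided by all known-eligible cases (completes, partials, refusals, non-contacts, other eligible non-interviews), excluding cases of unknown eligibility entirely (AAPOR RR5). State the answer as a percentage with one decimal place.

37.6%

Top: 56
Denominator: 56 + 5 + 47 + 33 + 8 = 149
RR5 = 56 / 149 = 0.3758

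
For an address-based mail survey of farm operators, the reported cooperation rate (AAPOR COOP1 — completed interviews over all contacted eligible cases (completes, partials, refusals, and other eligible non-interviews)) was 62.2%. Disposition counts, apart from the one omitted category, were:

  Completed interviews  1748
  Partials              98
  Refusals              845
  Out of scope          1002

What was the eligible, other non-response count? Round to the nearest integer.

119

COOP1 = 1748 / D = 0.622
D = 1748 / 0.622 = 2810.3
Rest of base = 2691
eligible, other non-response = 2810.3 − 2691 ≈ 119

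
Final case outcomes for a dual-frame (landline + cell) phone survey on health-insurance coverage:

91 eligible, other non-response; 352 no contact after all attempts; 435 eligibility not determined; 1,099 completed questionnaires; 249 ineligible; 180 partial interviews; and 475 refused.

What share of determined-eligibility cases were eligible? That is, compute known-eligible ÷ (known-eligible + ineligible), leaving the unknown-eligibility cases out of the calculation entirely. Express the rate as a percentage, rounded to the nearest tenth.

Eligible (known) → 1099 + 180 + 475 + 352 + 91 = 2197
e = 2197 / (2197 + 249) = 2197 / 2446 = 0.8982

89.8%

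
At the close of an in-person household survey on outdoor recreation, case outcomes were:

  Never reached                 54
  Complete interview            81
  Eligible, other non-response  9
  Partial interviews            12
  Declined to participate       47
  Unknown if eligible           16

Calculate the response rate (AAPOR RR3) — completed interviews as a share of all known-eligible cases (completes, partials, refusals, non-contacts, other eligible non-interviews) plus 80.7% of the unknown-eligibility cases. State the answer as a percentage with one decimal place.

Top = 81
Known eligible = 81 + 12 + 47 + 54 + 9 = 203
Eligible share of unknowns = 0.8070 × 16 = 12.91
Denominator = 203 + 12.91 = 215.91
RR3 = 81 / 215.91 = 0.3752

37.5%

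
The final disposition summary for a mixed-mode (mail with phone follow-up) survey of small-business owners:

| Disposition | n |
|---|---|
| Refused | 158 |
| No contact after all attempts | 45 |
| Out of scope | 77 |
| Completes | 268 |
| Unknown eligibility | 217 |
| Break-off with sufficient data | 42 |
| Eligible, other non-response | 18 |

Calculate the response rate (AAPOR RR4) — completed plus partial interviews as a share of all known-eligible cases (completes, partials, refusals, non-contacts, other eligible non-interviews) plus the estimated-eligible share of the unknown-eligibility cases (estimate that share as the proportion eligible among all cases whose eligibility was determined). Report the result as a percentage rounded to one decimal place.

43.0%

Num → 268 + 42 = 310
Eligible (known) → 268 + 42 + 158 + 45 + 18 = 531
e = 531 / (531 + 77) = 531 / 608 = 0.8734
Estimated eligible among unknowns → 0.8734 × 217 = 189.53
Denom → 531 + 189.53 = 720.53
RR4 = 310 / 720.53 = 0.4302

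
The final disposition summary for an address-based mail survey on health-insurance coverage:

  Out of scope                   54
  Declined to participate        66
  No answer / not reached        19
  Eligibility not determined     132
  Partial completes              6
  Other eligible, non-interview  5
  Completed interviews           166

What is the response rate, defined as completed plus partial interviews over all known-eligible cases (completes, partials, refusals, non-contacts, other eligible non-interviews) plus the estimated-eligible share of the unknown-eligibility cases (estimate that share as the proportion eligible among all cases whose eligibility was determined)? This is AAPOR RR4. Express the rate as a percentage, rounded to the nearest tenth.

46.3%

Top: 166 + 6 = 172
Eligible (known): 166 + 6 + 66 + 19 + 5 = 262
e = 262 / (262 + 54) = 262 / 316 = 0.8291
Eligible share of unknowns: 0.8291 × 132 = 109.44
Denom: 262 + 109.44 = 371.44
RR4 = 172 / 371.44 = 0.4631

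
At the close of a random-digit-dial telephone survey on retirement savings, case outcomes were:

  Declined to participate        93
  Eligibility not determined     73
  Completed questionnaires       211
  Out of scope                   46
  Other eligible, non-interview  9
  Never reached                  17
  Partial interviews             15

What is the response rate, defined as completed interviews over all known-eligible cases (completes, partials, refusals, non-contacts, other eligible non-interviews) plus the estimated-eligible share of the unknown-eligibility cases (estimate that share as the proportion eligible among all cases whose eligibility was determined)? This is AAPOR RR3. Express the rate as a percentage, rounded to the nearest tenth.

51.5%

Top: 211
Eligible (known): 211 + 15 + 93 + 17 + 9 = 345
e = 345 / (345 + 46) = 345 / 391 = 0.8824
e × U: 0.8824 × 73 = 64.42
Base: 345 + 64.42 = 409.42
RR3 = 211 / 409.42 = 0.5154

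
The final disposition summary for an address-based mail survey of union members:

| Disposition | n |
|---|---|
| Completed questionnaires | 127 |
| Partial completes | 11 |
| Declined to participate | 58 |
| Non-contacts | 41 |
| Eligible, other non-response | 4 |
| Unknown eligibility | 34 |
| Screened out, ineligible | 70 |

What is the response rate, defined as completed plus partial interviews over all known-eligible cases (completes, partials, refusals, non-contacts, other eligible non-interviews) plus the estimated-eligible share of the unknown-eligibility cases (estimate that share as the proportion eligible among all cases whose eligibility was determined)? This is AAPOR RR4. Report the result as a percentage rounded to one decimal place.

51.6%

Num → 127 + 11 = 138
Eligible (known) → 127 + 11 + 58 + 41 + 4 = 241
e = 241 / (241 + 70) = 241 / 311 = 0.7749
e × U → 0.7749 × 34 = 26.35
Base → 241 + 26.35 = 267.35
RR4 = 138 / 267.35 = 0.5162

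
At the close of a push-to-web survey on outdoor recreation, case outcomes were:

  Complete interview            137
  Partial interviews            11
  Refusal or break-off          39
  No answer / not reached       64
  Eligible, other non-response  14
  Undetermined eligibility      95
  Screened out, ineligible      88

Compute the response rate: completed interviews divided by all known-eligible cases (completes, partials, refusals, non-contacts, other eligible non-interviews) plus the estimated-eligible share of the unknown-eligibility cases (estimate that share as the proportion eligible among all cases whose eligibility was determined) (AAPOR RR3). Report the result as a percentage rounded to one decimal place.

Num: 137
Determined eligible: 137 + 11 + 39 + 64 + 14 = 265
e = 265 / (265 + 88) = 265 / 353 = 0.7507
Eligible share of unknowns: 0.7507 × 95 = 71.32
Denominator: 265 + 71.32 = 336.32
RR3 = 137 / 336.32 = 0.4074

40.7%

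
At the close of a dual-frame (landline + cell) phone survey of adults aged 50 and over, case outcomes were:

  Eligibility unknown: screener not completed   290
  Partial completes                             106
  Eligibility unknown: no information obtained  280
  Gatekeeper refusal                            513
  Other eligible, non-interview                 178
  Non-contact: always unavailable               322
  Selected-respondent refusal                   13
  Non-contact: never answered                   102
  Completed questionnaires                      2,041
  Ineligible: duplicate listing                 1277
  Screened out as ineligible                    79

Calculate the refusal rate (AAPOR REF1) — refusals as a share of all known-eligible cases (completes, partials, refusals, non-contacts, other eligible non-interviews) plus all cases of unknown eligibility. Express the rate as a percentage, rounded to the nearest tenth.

Declined to participate = 513 + 13 = 526
Never reached = 102 + 322 = 424
Eligibility not determined = 290 + 280 = 570
Out of scope = 79 + 1277 = 1356
Num → 526
Base → 2041 + 106 + 526 + 424 + 178 + 570 = 3845
REF1 = 526 / 3845 = 0.1368

13.7%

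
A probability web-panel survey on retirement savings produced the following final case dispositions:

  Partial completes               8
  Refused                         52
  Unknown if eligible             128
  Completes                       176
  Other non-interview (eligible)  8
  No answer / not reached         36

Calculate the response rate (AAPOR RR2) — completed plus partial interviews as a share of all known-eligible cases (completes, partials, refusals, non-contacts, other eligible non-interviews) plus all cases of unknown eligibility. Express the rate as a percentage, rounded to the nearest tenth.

Num: 176 + 8 = 184
Denominator: 176 + 8 + 52 + 36 + 8 + 128 = 408
RR2 = 184 / 408 = 0.4510

45.1%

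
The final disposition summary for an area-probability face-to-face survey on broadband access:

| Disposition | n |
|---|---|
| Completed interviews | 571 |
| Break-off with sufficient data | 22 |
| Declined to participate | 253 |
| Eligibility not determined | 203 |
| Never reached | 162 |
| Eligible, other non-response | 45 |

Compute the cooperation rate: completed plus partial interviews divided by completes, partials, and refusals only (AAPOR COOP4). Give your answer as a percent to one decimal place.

70.1%

Numerator → 571 + 22 = 593
Denominator → 571 + 22 + 253 = 846
COOP4 = 593 / 846 = 0.7009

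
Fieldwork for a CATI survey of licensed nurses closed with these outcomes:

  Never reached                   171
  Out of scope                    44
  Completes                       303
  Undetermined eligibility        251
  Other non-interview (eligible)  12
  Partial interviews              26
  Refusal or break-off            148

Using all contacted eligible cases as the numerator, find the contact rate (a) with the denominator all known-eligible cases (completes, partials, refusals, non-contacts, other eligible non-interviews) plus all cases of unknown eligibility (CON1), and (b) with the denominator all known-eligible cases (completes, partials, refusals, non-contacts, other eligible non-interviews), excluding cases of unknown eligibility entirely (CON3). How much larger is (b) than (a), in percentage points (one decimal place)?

Num: 303 + 26 + 148 + 12 = 489
Denominator: 303 + 26 + 148 + 171 + 12 + 251 = 911
CON1 = 489 / 911 = 0.5368
Denominator: 303 + 26 + 148 + 171 + 12 = 660
CON3 = 489 / 660 = 0.7409
Difference = 74.09 − 53.68 = 20.41 percentage points

20.4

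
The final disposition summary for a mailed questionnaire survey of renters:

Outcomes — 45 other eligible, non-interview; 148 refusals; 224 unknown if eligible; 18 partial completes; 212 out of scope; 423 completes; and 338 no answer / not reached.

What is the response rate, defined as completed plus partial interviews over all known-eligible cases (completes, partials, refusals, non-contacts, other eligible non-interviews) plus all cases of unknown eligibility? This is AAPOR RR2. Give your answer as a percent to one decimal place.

Top: 423 + 18 = 441
Denom: 423 + 18 + 148 + 338 + 45 + 224 = 1196
RR2 = 441 / 1196 = 0.3687

36.9%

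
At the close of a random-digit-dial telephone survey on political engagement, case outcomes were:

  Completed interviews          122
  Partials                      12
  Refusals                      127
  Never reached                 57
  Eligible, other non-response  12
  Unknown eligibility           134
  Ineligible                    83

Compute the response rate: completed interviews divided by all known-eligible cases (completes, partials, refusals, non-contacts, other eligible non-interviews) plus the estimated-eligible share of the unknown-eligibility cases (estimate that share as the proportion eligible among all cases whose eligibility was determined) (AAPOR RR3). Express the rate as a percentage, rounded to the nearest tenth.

27.9%

Num: 122
Determined eligible: 122 + 12 + 127 + 57 + 12 = 330
e = 330 / (330 + 83) = 330 / 413 = 0.7990
e × U: 0.7990 × 134 = 107.07
Base: 330 + 107.07 = 437.07
RR3 = 122 / 437.07 = 0.2791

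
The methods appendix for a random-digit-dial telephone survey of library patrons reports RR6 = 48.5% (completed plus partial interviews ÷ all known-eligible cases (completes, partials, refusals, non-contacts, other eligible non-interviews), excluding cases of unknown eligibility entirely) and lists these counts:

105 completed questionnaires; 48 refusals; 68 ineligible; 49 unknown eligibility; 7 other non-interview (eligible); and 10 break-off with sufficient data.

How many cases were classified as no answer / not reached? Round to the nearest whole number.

Num: 105 + 10 = 115
RR6 = 115 / D = 0.485
D = 115 / 0.485 = 237.1
Other denominator terms total 170
no answer / not reached = 237.1 − 170 ≈ 67

67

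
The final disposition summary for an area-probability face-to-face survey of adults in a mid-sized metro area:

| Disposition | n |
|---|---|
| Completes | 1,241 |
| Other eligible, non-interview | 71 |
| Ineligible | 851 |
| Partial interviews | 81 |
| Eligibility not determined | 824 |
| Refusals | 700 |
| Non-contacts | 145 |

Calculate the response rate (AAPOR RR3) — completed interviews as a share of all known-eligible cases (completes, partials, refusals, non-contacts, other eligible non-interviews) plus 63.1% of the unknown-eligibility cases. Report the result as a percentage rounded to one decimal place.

Numerator: 1241
Known eligible: 1241 + 81 + 700 + 145 + 71 = 2238
e × U: 0.6310 × 824 = 519.94
Denom: 2238 + 519.94 = 2757.94
RR3 = 1241 / 2757.94 = 0.4500

45.0%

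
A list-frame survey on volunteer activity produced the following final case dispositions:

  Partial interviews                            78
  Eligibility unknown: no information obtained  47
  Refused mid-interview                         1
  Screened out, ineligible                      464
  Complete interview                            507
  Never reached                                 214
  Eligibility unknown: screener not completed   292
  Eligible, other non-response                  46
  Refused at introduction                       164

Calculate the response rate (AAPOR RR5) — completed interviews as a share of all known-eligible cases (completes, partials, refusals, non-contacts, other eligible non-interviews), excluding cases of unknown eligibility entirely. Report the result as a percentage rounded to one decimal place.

Refusals = 164 + 1 = 165
Eligibility not determined = 292 + 47 = 339
Num → 507
Denominator → 507 + 78 + 165 + 214 + 46 = 1010
RR5 = 507 / 1010 = 0.5020

50.2%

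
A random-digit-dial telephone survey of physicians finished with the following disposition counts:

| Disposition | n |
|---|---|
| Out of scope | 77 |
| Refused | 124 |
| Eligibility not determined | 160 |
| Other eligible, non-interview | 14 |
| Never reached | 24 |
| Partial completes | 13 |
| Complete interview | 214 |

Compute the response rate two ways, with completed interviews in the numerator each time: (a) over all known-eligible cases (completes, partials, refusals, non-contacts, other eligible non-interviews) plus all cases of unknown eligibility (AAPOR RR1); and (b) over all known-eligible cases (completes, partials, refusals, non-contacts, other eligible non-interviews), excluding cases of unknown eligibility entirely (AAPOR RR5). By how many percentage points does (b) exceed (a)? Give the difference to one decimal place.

16.0

Top = 214
Base = 214 + 13 + 124 + 24 + 14 + 160 = 549
RR1 = 214 / 549 = 0.3898
Base = 214 + 13 + 124 + 24 + 14 = 389
RR5 = 214 / 389 = 0.5501
Difference = 55.01 − 38.98 = 16.03 percentage points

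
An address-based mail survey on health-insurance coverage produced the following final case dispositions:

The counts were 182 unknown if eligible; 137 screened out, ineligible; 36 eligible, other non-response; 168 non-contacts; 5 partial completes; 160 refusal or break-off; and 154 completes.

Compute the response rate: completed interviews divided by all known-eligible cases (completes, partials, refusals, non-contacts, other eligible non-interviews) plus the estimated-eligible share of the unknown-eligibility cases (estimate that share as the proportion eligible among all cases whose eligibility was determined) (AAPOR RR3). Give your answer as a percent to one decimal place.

23.1%

Num: 154
Determined eligible: 154 + 5 + 160 + 168 + 36 = 523
e = 523 / (523 + 137) = 523 / 660 = 0.7924
Eligible share of unknowns: 0.7924 × 182 = 144.22
Base: 523 + 144.22 = 667.22
RR3 = 154 / 667.22 = 0.2308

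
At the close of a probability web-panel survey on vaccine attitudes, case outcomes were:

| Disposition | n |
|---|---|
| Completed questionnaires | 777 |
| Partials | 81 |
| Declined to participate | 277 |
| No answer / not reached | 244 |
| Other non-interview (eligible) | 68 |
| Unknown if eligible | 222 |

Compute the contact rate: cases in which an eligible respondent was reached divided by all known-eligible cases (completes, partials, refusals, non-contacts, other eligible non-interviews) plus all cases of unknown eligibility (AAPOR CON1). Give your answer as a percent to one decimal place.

72.1%

Numerator → 777 + 81 + 277 + 68 = 1203
Base → 777 + 81 + 277 + 244 + 68 + 222 = 1669
CON1 = 1203 / 1669 = 0.7208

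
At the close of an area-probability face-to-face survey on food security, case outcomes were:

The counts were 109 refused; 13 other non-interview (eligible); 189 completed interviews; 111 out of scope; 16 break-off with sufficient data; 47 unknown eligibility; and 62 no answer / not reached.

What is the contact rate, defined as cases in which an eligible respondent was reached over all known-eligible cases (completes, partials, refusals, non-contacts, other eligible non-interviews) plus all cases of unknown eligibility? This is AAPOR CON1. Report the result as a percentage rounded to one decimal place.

Num: 189 + 16 + 109 + 13 = 327
Denom: 189 + 16 + 109 + 62 + 13 + 47 = 436
CON1 = 327 / 436 = 0.7500

75.0%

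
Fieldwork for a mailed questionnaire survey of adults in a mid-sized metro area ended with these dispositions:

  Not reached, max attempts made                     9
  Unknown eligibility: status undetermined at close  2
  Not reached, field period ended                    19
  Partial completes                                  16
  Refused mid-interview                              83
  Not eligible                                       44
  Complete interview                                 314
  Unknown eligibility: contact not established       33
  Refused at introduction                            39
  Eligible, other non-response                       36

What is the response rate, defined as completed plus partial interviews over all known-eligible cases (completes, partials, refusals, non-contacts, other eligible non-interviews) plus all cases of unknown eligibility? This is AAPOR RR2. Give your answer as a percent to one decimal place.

59.9%

Declined to participate = 39 + 83 = 122
No answer / not reached = 19 + 9 = 28
Undetermined eligibility = 33 + 2 = 35
Top = 314 + 16 = 330
Base = 314 + 16 + 122 + 28 + 36 + 35 = 551
RR2 = 330 / 551 = 0.5989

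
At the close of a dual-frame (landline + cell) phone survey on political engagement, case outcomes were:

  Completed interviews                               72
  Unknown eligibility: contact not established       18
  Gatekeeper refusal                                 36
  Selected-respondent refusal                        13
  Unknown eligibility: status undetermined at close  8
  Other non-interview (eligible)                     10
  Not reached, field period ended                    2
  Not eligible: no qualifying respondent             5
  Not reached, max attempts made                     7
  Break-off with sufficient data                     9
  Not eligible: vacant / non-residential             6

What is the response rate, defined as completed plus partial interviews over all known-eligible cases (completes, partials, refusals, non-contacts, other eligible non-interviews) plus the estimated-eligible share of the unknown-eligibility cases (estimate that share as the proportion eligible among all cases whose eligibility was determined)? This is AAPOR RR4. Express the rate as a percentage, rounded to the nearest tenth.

Refused = 36 + 13 = 49
Never reached = 2 + 7 = 9
Eligibility not determined = 18 + 8 = 26
Out of scope = 5 + 6 = 11
Top → 72 + 9 = 81
Known eligible → 72 + 9 + 49 + 9 + 10 = 149
e = 149 / (149 + 11) = 149 / 160 = 0.9313
e × U → 0.9313 × 26 = 24.21
Denom → 149 + 24.21 = 173.21
RR4 = 81 / 173.21 = 0.4676

46.8%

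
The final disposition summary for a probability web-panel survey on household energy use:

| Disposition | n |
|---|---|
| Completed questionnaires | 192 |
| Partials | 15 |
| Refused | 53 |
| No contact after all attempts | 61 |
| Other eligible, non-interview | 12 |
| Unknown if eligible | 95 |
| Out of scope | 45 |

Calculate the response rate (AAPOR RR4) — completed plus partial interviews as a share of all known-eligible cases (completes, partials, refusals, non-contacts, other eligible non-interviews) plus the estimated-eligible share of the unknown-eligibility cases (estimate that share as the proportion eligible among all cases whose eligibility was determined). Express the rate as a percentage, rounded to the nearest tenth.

Num → 192 + 15 = 207
Known eligible → 192 + 15 + 53 + 61 + 12 = 333
e = 333 / (333 + 45) = 333 / 378 = 0.8810
Eligible share of unknowns → 0.8810 × 95 = 83.70
Denom → 333 + 83.70 = 416.70
RR4 = 207 / 416.70 = 0.4968

49.7%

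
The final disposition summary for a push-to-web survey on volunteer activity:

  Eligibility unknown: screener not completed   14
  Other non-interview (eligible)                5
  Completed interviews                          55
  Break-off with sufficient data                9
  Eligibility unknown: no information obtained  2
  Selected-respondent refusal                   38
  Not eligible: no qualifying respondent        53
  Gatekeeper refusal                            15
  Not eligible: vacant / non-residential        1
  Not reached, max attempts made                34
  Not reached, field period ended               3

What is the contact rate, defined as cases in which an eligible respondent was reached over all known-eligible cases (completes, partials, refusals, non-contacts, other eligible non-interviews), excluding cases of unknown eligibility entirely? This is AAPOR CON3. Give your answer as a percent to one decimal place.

Refusals = 15 + 38 = 53
No answer / not reached = 3 + 34 = 37
Eligibility not determined = 14 + 2 = 16
Not eligible = 53 + 1 = 54
Num = 55 + 9 + 53 + 5 = 122
Base = 55 + 9 + 53 + 37 + 5 = 159
CON3 = 122 / 159 = 0.7673

76.7%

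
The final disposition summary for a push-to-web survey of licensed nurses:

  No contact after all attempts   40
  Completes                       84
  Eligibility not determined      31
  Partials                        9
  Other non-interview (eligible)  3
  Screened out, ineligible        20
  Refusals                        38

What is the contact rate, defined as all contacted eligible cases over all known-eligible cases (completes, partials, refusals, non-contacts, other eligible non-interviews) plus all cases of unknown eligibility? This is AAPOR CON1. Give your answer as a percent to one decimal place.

Num = 84 + 9 + 38 + 3 = 134
Denominator = 84 + 9 + 38 + 40 + 3 + 31 = 205
CON1 = 134 / 205 = 0.6537

65.4%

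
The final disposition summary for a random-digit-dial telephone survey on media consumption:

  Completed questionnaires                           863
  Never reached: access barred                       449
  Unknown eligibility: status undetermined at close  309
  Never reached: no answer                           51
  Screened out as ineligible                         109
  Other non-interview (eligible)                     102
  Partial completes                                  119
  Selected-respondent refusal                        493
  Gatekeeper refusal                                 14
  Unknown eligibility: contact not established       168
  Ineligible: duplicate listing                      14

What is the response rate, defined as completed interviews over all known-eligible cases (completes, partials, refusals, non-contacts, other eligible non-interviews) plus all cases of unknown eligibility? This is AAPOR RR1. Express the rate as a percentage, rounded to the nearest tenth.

33.6%

Refused = 14 + 493 = 507
No contact after all attempts = 51 + 449 = 500
Unknown eligibility = 168 + 309 = 477
Screened out, ineligible = 109 + 14 = 123
Numerator: 863
Denom: 863 + 119 + 507 + 500 + 102 + 477 = 2568
RR1 = 863 / 2568 = 0.3361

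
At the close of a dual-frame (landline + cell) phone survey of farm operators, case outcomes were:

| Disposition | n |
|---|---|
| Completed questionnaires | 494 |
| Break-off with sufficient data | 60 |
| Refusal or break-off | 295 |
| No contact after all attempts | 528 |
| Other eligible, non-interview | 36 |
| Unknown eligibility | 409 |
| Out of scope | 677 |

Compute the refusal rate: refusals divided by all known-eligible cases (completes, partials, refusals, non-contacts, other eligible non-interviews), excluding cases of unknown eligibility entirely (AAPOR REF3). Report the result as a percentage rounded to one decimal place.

20.9%

Num: 295
Denominator: 494 + 60 + 295 + 528 + 36 = 1413
REF3 = 295 / 1413 = 0.2088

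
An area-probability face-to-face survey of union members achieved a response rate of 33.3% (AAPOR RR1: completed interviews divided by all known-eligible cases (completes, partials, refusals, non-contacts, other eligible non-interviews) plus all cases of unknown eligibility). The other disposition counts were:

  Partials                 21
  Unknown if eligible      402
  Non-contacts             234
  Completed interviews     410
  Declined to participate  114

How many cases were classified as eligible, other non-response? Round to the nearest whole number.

RR1 = 410 / D = 0.333
D = 410 / 0.333 = 1231.2
Rest of base = 1181
eligible, other non-response = 1231.2 − 1181 ≈ 50

50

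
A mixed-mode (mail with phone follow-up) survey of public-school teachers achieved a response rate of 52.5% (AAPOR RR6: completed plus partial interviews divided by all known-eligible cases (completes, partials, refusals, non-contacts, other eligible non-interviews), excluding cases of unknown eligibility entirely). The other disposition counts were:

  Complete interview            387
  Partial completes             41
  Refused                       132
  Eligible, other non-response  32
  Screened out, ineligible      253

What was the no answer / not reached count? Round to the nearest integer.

Top: 387 + 41 = 428
RR6 = 428 / D = 0.525
D = 428 / 0.525 = 815.2
Other denominator terms total 592
no answer / not reached = 815.2 − 592 ≈ 223

223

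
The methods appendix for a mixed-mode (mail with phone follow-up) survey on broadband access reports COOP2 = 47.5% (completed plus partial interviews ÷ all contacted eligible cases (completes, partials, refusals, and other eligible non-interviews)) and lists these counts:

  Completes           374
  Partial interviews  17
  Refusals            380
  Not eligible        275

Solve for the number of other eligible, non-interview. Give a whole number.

Num → 374 + 17 = 391
COOP2 = 391 / D = 0.475
D = 391 / 0.475 = 823.2
Other denominator terms total 771
other eligible, non-interview = 823.2 − 771 ≈ 52

52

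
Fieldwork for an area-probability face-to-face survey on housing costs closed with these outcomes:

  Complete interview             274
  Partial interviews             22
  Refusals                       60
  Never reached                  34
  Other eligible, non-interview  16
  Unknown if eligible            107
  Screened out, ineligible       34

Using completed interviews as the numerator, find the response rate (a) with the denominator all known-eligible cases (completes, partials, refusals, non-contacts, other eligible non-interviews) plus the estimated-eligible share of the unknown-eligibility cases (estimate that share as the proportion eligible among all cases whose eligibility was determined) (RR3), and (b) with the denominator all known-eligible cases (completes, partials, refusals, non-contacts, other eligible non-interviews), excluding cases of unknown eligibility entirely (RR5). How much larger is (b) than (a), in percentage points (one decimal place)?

Num → 274
Determined eligible → 274 + 22 + 60 + 34 + 16 = 406
e = 406 / (406 + 34) = 406 / 440 = 0.9227
Eligible share of unknowns → 0.9227 × 107 = 98.73
Denom → 406 + 98.73 = 504.73
RR3 = 274 / 504.73 = 0.5429
Denom → 274 + 22 + 60 + 34 + 16 = 406
RR5 = 274 / 406 = 0.6749
Difference = 67.49 − 54.29 = 13.20 percentage points

13.2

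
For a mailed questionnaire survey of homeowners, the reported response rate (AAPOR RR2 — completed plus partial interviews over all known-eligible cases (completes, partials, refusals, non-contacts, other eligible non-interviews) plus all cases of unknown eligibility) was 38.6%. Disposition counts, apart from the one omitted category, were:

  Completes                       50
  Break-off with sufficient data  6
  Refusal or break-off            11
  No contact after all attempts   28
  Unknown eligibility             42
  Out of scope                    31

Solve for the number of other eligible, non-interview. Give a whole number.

Num = 50 + 6 = 56
RR2 = 56 / D = 0.386
D = 56 / 0.386 = 145.1
Other denominator terms total 137
other eligible, non-interview = 145.1 − 137 ≈ 8

8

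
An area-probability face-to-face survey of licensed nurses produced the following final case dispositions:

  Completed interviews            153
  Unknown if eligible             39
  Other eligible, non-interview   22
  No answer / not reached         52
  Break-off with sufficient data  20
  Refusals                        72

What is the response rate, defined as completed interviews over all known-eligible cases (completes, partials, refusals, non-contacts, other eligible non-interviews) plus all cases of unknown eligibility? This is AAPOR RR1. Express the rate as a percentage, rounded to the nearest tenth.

Num = 153
Denominator = 153 + 20 + 72 + 52 + 22 + 39 = 358
RR1 = 153 / 358 = 0.4274

42.7%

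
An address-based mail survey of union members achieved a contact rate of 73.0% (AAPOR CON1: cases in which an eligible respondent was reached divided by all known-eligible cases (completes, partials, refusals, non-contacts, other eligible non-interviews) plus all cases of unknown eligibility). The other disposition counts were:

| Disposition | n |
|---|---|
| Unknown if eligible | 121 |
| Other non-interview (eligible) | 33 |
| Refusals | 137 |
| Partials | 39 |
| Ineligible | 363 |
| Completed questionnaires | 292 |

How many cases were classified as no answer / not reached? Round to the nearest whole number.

64

Numerator: 292 + 39 + 137 + 33 = 501
CON1 = 501 / D = 0.730
D = 501 / 0.730 = 686.3
Rest of base = 622
no answer / not reached = 686.3 − 622 ≈ 64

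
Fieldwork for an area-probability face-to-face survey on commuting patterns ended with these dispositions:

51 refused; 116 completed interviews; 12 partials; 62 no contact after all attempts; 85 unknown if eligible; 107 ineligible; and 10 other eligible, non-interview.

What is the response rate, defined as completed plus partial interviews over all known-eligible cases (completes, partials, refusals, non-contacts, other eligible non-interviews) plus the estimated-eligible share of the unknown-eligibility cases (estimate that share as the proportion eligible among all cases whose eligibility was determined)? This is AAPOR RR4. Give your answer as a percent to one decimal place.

41.2%

Top = 116 + 12 = 128
Eligible (known) = 116 + 12 + 51 + 62 + 10 = 251
e = 251 / (251 + 107) = 251 / 358 = 0.7011
Eligible share of unknowns = 0.7011 × 85 = 59.59
Denominator = 251 + 59.59 = 310.59
RR4 = 128 / 310.59 = 0.4121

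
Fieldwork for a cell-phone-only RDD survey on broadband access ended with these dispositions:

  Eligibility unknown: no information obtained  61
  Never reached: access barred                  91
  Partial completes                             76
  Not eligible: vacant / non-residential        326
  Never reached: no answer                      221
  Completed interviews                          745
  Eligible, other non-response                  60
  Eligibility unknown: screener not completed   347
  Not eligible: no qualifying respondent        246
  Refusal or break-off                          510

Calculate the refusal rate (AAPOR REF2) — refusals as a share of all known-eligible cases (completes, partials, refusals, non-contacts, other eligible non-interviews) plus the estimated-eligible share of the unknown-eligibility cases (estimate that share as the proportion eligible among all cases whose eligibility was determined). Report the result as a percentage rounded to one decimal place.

No answer / not reached = 221 + 91 = 312
Unknown if eligible = 347 + 61 = 408
Ineligible = 246 + 326 = 572
Top: 510
Known eligible: 745 + 76 + 510 + 312 + 60 = 1703
e = 1703 / (1703 + 572) = 1703 / 2275 = 0.7486
Estimated eligible among unknowns: 0.7486 × 408 = 305.43
Base: 1703 + 305.43 = 2008.43
REF2 = 510 / 2008.43 = 0.2539

25.4%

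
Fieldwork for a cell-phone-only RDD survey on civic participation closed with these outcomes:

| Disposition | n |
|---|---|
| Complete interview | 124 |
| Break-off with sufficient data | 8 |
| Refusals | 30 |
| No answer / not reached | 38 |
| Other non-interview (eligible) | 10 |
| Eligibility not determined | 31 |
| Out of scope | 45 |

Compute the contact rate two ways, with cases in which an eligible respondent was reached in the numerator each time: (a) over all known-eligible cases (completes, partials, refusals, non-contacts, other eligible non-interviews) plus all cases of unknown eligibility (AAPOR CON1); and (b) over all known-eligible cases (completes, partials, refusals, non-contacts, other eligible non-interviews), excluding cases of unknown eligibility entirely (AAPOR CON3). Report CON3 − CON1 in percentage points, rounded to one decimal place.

Top = 124 + 8 + 30 + 10 = 172
Denominator = 124 + 8 + 30 + 38 + 10 + 31 = 241
CON1 = 172 / 241 = 0.7137
Denominator = 124 + 8 + 30 + 38 + 10 = 210
CON3 = 172 / 210 = 0.8190
Difference = 81.90 − 71.37 = 10.53 percentage points

10.5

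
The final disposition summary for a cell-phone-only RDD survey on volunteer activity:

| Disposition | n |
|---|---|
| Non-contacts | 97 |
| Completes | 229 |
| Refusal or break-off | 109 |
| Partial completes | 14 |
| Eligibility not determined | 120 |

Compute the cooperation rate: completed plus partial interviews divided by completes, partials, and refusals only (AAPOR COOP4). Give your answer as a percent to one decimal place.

69.0%

Numerator: 229 + 14 = 243
Denom: 229 + 14 + 109 = 352
COOP4 = 243 / 352 = 0.6903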